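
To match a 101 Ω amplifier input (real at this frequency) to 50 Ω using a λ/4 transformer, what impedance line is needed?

Z_qwt = √(Z_0·R_L) = √(50 × 101) = √5050

Z_qwt ≈ 71.1 Ω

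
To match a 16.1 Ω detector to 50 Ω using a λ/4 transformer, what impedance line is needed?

Z_qwt ≈ 28.4 Ω

Z_qwt = √(Z_0·R_L) = √(50 × 16.1) = √805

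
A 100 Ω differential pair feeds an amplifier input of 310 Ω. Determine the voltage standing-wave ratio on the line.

Γ = (310 − 100)/(310 + 100) = 0.512
VSWR = (1 + 0.512)/(1 − 0.512)

VSWR ≈ 3.1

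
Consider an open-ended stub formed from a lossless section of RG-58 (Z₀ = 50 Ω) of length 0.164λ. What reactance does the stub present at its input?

βl = 2π × 0.164 = 59°
tan(βl) = 1.67
For an open-ended stub, Z_in = −jZ_0·cot(βl) = −jZ_0/tan(βl)

X_in ≈ -30 Ω (capacitive)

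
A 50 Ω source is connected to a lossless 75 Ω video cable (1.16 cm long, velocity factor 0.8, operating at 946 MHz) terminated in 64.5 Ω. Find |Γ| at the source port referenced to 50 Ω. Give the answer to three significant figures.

λ = v/f = 0.8·c / 946 MHz = 0.254 m
βl = 2π·l/λ = 2π × 0.0457 = 16.5°
tan(βl) = 0.295
Z_in = Z_0·(Z_L + jZ_0·tanβl)/(Z_0 + jZ_L·tanβl) = 65.9 + j5.42 Ω
Γ_s = (Z_in − Z_s)/(Z_in + Z_s) = (15.9 + j5.42)/(116 + j5.42), |Γ_s| = 0.145

|Γ| ≈ 0.145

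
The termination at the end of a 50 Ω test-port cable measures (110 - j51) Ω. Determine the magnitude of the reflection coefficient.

Γ = (Z_L − Z_0)/(Z_L + Z_0) = (60 − j51)/(160 − j51)
|Γ| = 78.7/168

|Γ| ≈ 0.469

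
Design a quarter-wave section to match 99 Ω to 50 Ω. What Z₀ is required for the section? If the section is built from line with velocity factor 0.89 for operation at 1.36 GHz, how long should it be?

Z_qwt = √(Z_0·R_L) = √(50 × 99) = √4950
λ = 0.89·c/f = 0.196 m, so l = λ/4 = 0.0491 m

Z_qwt ≈ 70.4 Ω; length ≈ 4.91 cm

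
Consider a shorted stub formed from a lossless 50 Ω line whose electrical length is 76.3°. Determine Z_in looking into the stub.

Z_in ≈ +j205 Ω

tan(βl) = 4.1
For a shorted stub, Z_in = jZ_0·tan(βl)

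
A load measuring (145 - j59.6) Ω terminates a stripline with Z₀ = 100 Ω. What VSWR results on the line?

VSWR ≈ 1.84

Γ = (Z_L − Z_0)/(Z_L + Z_0) = (45 − j59.6)/(245 − j59.6)
|Γ| = 74.7/252 = 0.296
VSWR = (1 + |Γ|)/(1 − |Γ|) = 1.3/0.704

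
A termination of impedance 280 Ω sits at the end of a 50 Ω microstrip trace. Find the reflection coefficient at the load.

Γ = (Z_L − Z_0)/(Z_L + Z_0) = (280 − 50)/(280 + 50) = 230/330

Γ = 0.697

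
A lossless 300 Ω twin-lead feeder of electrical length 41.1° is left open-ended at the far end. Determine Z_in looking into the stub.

Z_in ≈ −j344 Ω

tan(βl) = 0.872
For an open-ended stub, Z_in = −jZ_0·cot(βl) = −jZ_0/tan(βl)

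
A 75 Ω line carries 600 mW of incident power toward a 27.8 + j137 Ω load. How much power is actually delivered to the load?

|Γ| = |(-47.2 + j137)/(102.8 + j137)| = 0.846
|Γ|² = 0.716
P_refl = |Γ|²·P_inc = 429 mW, P_del = (1 − |Γ|²)·P_inc = 171 mW

P_delivered ≈ 171 mW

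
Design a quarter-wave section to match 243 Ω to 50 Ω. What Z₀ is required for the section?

Z_qwt = √(Z_0·R_L) = √(50 × 243) = √12150

Z_qwt ≈ 110 Ω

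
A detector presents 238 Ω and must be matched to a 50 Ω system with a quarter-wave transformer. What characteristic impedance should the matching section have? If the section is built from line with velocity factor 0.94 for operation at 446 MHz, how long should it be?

Z_qwt = √(Z_0·R_L) = √(50 × 238) = √11900
λ = 0.94·c/f = 0.632 m, so l = λ/4 = 0.158 m

Z_qwt ≈ 109 Ω; length ≈ 15.8 cm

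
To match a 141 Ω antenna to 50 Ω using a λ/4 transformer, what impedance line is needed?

Z_qwt ≈ 84 Ω

Z_qwt = √(Z_0·R_L) = √(50 × 141) = √7050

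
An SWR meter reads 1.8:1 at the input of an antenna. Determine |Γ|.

|Γ| ≈ 0.286

|Γ| = (S − 1)/(S + 1) = (1.8 − 1)/(1.8 + 1) = 0.8/2.8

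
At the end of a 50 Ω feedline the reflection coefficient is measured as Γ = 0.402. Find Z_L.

Z_L ≈ 117 Ω

Z_L = Z_0·(1 + Γ)/(1 − Γ) = 50·(1.4)/(0.598)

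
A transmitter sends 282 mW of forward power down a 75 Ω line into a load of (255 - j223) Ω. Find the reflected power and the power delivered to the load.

P_reflected ≈ 146 mW; P_delivered ≈ 136 mW

|Γ| = |(180 − j223)/(330 − j223)| = 0.72
|Γ|² = 0.518
P_refl = |Γ|²·P_inc = 146 mW, P_del = (1 − |Γ|²)·P_inc = 136 mW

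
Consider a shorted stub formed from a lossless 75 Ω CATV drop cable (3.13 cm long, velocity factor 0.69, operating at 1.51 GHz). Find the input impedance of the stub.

λ = v/f = 0.69·c / 1.51 GHz = 0.137 m
βl = 2π·l/λ = 2π × 0.228 = 82.2°
tan(βl) = 7.3
For a shorted stub, Z_in = jZ_0·tan(βl)

Z_in ≈ +j547 Ω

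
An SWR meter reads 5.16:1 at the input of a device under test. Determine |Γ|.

|Γ| ≈ 0.675

|Γ| = (S − 1)/(S + 1) = (5.16 − 1)/(5.16 + 1) = 4.16/6.16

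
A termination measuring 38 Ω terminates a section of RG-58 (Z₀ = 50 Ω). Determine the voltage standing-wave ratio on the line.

VSWR ≈ 1.32

Γ = (38 − 50)/(38 + 50) = -0.136
VSWR = (1 + 0.136)/(1 − 0.136)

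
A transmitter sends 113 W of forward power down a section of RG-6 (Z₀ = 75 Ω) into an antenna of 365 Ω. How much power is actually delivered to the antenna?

P_delivered ≈ 63.9 W

Γ = (365 − 75)/(365 + 75) = 0.659
|Γ|² = 0.434
P_refl = |Γ|²·P_inc = 49.1 W, P_del = (1 − |Γ|²)·P_inc = 63.9 W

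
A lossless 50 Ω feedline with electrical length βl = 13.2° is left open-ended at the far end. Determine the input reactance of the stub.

tan(βl) = 0.235
For an open-ended stub, Z_in = −jZ_0·cot(βl) = −jZ_0/tan(βl)

X_in ≈ -213 Ω (capacitive)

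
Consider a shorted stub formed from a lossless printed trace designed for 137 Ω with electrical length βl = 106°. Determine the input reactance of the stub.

tan(βl) = -3.49
For a shorted stub, Z_in = jZ_0·tan(βl)

X_in ≈ -478 Ω (capacitive)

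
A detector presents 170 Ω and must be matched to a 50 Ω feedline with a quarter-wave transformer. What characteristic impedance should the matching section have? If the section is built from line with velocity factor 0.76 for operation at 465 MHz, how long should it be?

Z_qwt = √(Z_0·R_L) = √(50 × 170) = √8500
λ = 0.76·c/f = 0.49 m, so l = λ/4 = 0.123 m

Z_qwt ≈ 92.2 Ω; length ≈ 12.3 cm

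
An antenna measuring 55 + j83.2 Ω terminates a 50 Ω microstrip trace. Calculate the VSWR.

Γ = (Z_L − Z_0)/(Z_L + Z_0) = (5 + j83.2)/(105 + j83.2)
|Γ| = 83.4/134 = 0.622
VSWR = (1 + |Γ|)/(1 − |Γ|) = 1.62/0.378

VSWR ≈ 4.29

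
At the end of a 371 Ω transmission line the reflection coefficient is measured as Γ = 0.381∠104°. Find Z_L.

Z_L = Z_0·(1 + Γ)/(1 − Γ) = 371·(0.908 + j0.37)/(1.09 − j0.37)

Z_L ≈ 239 + j206 Ω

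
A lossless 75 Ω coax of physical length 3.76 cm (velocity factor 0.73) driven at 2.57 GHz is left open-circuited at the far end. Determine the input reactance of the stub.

λ = v/f = 0.73·c / 2.57 GHz = 0.0852 m
βl = 2π·l/λ = 2π × 0.441 = 159°
tan(βl) = -0.387
For an open-circuited stub, Z_in = −jZ_0·cot(βl) = −jZ_0/tan(βl)

X_in ≈ 194 Ω (inductive)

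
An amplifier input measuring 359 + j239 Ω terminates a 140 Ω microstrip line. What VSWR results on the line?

Γ = (Z_L − Z_0)/(Z_L + Z_0) = (219 + j239)/(499 + j239)
|Γ| = 324/553 = 0.586
VSWR = (1 + |Γ|)/(1 − |Γ|) = 1.59/0.414

VSWR ≈ 3.83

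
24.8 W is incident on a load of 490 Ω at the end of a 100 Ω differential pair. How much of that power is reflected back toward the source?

Γ = (490 − 100)/(490 + 100) = 0.661
|Γ|² = 0.437
P_refl = |Γ|²·P_inc = 10.8 W, P_del = (1 − |Γ|²)·P_inc = 14 W

P_reflected ≈ 10.8 W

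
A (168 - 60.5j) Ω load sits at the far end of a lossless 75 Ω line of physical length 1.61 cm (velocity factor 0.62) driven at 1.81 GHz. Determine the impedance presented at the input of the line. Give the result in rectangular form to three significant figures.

Z_in ≈ 33.7 − j27.7 Ω

λ = v/f = 0.62·c / 1.81 GHz = 0.103 m
βl = 2π·l/λ = 2π × 0.157 = 56.4°
tan(βl) = tan(56.4°) = 1.51
Z_in = Z_0·(Z_L + jZ_0·tanβl)/(Z_0 + jZ_L·tanβl)
     = 75·(168 + j52.4)/(166 + j253)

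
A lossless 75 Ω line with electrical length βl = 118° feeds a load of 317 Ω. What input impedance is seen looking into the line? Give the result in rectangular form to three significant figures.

Z_in ≈ 22.4 + j37.1 Ω

tan(βl) = tan(118°) = -1.88
Z_in = Z_0·(Z_L + jZ_0·tanβl)/(Z_0 + jZ_L·tanβl)
     = 75·(317 − j141)/(75 − j596)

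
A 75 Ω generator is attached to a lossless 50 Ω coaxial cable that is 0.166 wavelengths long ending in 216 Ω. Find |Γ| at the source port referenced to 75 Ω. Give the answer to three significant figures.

βl = 2π × 0.166 = 59.8°
tan(βl) = 1.72
Z_in = Z_0·(Z_L + jZ_0·tanβl)/(Z_0 + jZ_L·tanβl) = 15.2 − j27.1 Ω
Γ_s = (Z_in − Z_s)/(Z_in + Z_s) = (-59.8 − j27.1)/(90.2 − j27.1), |Γ_s| = 0.697

|Γ| ≈ 0.697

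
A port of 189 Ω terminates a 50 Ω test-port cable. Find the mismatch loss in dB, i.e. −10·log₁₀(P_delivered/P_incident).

Γ = (189 − 50)/(189 + 50) = 0.582
|Γ|² = 0.338, so P_del/P_inc = 1 − |Γ|² = 0.662
ML = −10·log₁₀(1 − |Γ|²)

mismatch loss ≈ 1.79 dB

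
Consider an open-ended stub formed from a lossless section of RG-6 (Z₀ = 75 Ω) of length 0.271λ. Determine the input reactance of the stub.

X_in ≈ 9.95 Ω (inductive)

βl = 2π × 0.271 = 97.6°
tan(βl) = -7.53
For an open-ended stub, Z_in = −jZ_0·cot(βl) = −jZ_0/tan(βl)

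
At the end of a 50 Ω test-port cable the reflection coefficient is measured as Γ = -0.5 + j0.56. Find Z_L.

Z_L ≈ 8.51 + j21.8 Ω

Z_L = Z_0·(1 + Γ)/(1 − Γ) = 50·(0.5 + j0.56)/(1.5 − j0.56)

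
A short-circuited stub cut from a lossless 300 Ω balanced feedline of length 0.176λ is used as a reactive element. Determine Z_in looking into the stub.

βl = 2π × 0.176 = 63.4°
tan(βl) = 1.99
For a short-circuited stub, Z_in = jZ_0·tan(βl)

Z_in ≈ +j598 Ω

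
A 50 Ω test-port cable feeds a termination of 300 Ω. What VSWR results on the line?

Γ = (300 − 50)/(300 + 50) = 0.714
VSWR = (1 + 0.714)/(1 − 0.714)

VSWR ≈ 6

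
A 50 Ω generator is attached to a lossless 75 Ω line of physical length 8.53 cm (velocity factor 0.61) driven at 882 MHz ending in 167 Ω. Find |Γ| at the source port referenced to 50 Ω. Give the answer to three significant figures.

λ = v/f = 0.61·c / 882 MHz = 0.207 m
βl = 2π·l/λ = 2π × 0.411 = 148°
tan(βl) = -0.625
Z_in = Z_0·(Z_L + jZ_0·tanβl)/(Z_0 + jZ_L·tanβl) = 79.1 + j63.2 Ω
Γ_s = (Z_in − Z_s)/(Z_in + Z_s) = (29.1 + j63.2)/(129 + j63.2), |Γ_s| = 0.484

|Γ| ≈ 0.484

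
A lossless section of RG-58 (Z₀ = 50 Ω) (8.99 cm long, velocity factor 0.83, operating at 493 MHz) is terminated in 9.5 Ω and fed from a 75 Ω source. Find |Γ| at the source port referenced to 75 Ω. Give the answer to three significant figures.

λ = v/f = 0.83·c / 493 MHz = 0.505 m
βl = 2π·l/λ = 2π × 0.178 = 64.1°
tan(βl) = 2.06
Z_in = Z_0·(Z_L + jZ_0·tanβl)/(Z_0 + jZ_L·tanβl) = 43.1 + j86 Ω
Γ_s = (Z_in − Z_s)/(Z_in + Z_s) = (-31.9 + j86)/(118 + j86), |Γ_s| = 0.628

|Γ| ≈ 0.628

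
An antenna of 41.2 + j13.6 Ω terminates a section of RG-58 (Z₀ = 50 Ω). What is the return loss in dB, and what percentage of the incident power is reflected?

Γ = (-8.8 + j13.6)/(91.2 + j13.6), |Γ| = 0.176
RL = −20·log₁₀(0.176) = 15.1 dB
P_refl/P_inc = |Γ|² = 0.0309

RL ≈ 15.1 dB; 3.09% of incident power reflected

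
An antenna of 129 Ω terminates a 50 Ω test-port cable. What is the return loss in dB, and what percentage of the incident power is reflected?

RL ≈ 7.1 dB; 19.5% of incident power reflected

Γ = (129 − 50)/(129 + 50) = 0.441
RL = −20·log₁₀(0.441) = 7.1 dB
P_refl/P_inc = |Γ|² = 0.195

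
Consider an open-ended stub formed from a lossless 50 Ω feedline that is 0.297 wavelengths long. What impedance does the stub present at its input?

βl = 2π × 0.297 = 107°
tan(βl) = -3.29
For an open-ended stub, Z_in = −jZ_0·cot(βl) = −jZ_0/tan(βl)

Z_in ≈ +j15.2 Ω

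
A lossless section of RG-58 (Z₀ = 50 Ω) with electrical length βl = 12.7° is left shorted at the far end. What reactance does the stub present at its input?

tan(βl) = 0.225
For a shorted stub, Z_in = jZ_0·tan(βl)

X_in ≈ 11.3 Ω (inductive)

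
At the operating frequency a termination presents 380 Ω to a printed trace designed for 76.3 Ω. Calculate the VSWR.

For a purely resistive load, VSWR = R_L/Z_0 or Z_0/R_L (whichever > 1) = 380/76.3

VSWR ≈ 4.98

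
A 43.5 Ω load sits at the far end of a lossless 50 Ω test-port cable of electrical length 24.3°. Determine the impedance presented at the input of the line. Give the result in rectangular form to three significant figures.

tan(βl) = tan(24.3°) = 0.452
Z_in = Z_0·(Z_L + jZ_0·tanβl)/(Z_0 + jZ_L·tanβl)
     = 50·(43.5 + j22.6)/(50 + j19.6)

Z_in ≈ 45.4 + j4.75 Ω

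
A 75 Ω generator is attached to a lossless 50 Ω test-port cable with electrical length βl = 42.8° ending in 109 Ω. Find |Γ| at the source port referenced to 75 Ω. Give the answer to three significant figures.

|Γ| ≈ 0.409

tan(βl) = 0.926
Z_in = Z_0·(Z_L + jZ_0·tanβl)/(Z_0 + jZ_L·tanβl) = 39.9 − j34.2 Ω
Γ_s = (Z_in − Z_s)/(Z_in + Z_s) = (-35.1 − j34.2)/(115 − j34.2), |Γ_s| = 0.409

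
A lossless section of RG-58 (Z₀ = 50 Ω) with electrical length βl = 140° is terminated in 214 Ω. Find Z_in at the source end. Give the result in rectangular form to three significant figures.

Z_in ≈ 26.2 + j52.3 Ω

tan(βl) = tan(140°) = -0.839
Z_in = Z_0·(Z_L + jZ_0·tanβl)/(Z_0 + jZ_L·tanβl)
     = 50·(214 − j42)/(50 − j180)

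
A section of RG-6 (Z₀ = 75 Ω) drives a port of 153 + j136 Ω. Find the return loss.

RL ≈ 4.57 dB

Γ = (78 + j136)/(228 + j136), |Γ| = 0.591
RL = −20·log₁₀|Γ| = −20·log₁₀(0.591)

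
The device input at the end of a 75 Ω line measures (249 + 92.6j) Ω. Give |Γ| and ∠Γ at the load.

Γ ≈ 0.585 ∠ 12.1°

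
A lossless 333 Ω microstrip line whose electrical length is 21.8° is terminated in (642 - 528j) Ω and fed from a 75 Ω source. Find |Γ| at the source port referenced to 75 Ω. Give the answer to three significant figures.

tan(βl) = 0.4
Z_in = Z_0·(Z_L + jZ_0·tanβl)/(Z_0 + jZ_L·tanβl) = 228 − j349 Ω
Γ_s = (Z_in − Z_s)/(Z_in + Z_s) = (153 − j349)/(303 − j349), |Γ_s| = 0.825

|Γ| ≈ 0.825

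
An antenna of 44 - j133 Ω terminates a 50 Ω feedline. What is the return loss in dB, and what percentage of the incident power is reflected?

Γ = (-6 − j133)/(94 − j133), |Γ| = 0.817
RL = −20·log₁₀(0.817) = 1.75 dB
P_refl/P_inc = |Γ|² = 0.668

RL ≈ 1.75 dB; 66.8% of incident power reflected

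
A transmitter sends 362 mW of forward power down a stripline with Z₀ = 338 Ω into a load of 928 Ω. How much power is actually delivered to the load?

Γ = (928 − 338)/(928 + 338) = 0.466
|Γ|² = 0.217
P_refl = |Γ|²·P_inc = 78.6 mW, P_del = (1 − |Γ|²)·P_inc = 283 mW

P_delivered ≈ 283 mW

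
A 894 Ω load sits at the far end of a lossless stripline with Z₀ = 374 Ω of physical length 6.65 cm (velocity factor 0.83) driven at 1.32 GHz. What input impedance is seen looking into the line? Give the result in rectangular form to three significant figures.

λ = v/f = 0.83·c / 1.32 GHz = 0.189 m
βl = 2π·l/λ = 2π × 0.353 = 127°
tan(βl) = tan(127°) = -1.33
Z_in = Z_0·(Z_L + jZ_0·tanβl)/(Z_0 + jZ_L·tanβl)
     = 374·(894 − j498)/(374 − j1190)

Z_in ≈ 223 + j211 Ω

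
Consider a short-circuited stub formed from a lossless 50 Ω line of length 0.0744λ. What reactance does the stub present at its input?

X_in ≈ 25.2 Ω (inductive)

βl = 2π × 0.0744 = 26.8°
tan(βl) = 0.505
For a short-circuited stub, Z_in = jZ_0·tan(βl)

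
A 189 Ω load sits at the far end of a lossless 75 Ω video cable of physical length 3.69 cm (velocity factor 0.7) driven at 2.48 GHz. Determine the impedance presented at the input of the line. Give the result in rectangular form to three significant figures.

Z_in ≈ 104 + j79.4 Ω

λ = v/f = 0.7·c / 2.48 GHz = 0.0847 m
βl = 2π·l/λ = 2π × 0.436 = 157°
tan(βl) = tan(157°) = -0.427
Z_in = Z_0·(Z_L + jZ_0·tanβl)/(Z_0 + jZ_L·tanβl)
     = 75·(189 − j32)/(75 − j80.7)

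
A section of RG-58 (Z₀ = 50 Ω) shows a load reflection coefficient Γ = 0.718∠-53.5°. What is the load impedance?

Z_L = Z_0·(1 + Γ)/(1 − Γ) = 50·(1.43 − j0.577)/(0.573 + j0.577)

Z_L ≈ 36.6 − j87.3 Ω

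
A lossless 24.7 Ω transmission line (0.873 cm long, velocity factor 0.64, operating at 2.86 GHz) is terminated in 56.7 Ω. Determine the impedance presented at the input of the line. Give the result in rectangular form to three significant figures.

Z_in ≈ 17.3 − j16.1 Ω

λ = v/f = 0.64·c / 2.86 GHz = 0.0671 m
βl = 2π·l/λ = 2π × 0.13 = 46.8°
tan(βl) = tan(46.8°) = 1.07
Z_in = Z_0·(Z_L + jZ_0·tanβl)/(Z_0 + jZ_L·tanβl)
     = 24.7·(56.7 + j26.3)/(24.7 + j60.4)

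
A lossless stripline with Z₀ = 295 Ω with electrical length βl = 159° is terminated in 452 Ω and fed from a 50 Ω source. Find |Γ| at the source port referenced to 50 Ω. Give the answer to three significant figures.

tan(βl) = -0.384
Z_in = Z_0·(Z_L + jZ_0·tanβl)/(Z_0 + jZ_L·tanβl) = 385 + j113 Ω
Γ_s = (Z_in − Z_s)/(Z_in + Z_s) = (335 + j113)/(435 + j113), |Γ_s| = 0.787

|Γ| ≈ 0.787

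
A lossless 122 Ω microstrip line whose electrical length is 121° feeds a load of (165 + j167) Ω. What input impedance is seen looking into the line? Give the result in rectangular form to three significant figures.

Z_in ≈ 39.3 + j16 Ω

tan(βl) = tan(121°) = -1.66
Z_in = Z_0·(Z_L + jZ_0·tanβl)/(Z_0 + jZ_L·tanβl)
     = 122·(165 − j36)/(400 − j275)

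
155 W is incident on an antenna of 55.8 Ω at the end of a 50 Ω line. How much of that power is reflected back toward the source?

P_reflected ≈ 0.466 W

Γ = (55.8 − 50)/(55.8 + 50) = 0.0548
|Γ|² = 0.00301
P_refl = |Γ|²·P_inc = 0.466 W, P_del = (1 − |Γ|²)·P_inc = 155 W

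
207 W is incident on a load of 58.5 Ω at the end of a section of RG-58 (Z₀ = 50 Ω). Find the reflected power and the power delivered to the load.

P_reflected ≈ 1.27 W; P_delivered ≈ 206 W

Γ = (58.5 − 50)/(58.5 + 50) = 0.0783
|Γ|² = 0.00614
P_refl = |Γ|²·P_inc = 1.27 W, P_del = (1 − |Γ|²)·P_inc = 206 W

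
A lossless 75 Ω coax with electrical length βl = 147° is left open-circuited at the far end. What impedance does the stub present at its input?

tan(βl) = -0.649
For an open-circuited stub, Z_in = −jZ_0·cot(βl) = −jZ_0/tan(βl)

Z_in ≈ +j115 Ω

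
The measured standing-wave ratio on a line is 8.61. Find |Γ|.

|Γ| ≈ 0.792

|Γ| = (S − 1)/(S + 1) = (8.61 − 1)/(8.61 + 1) = 7.61/9.61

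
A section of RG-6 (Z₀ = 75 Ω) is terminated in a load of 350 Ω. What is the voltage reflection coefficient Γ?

Γ = 0.647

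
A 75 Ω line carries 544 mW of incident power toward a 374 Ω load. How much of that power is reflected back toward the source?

P_reflected ≈ 241 mW

Γ = (374 − 75)/(374 + 75) = 0.666
|Γ|² = 0.443
P_refl = |Γ|²·P_inc = 241 mW, P_del = (1 − |Γ|²)·P_inc = 303 mW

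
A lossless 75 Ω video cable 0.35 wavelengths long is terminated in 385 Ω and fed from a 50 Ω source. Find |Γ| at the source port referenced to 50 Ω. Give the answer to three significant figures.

|Γ| ≈ 0.663

βl = 2π × 0.35 = 126°
tan(βl) = -1.38
Z_in = Z_0·(Z_L + jZ_0·tanβl)/(Z_0 + jZ_L·tanβl) = 21.9 + j51.4 Ω
Γ_s = (Z_in − Z_s)/(Z_in + Z_s) = (-28.1 + j51.4)/(71.9 + j51.4), |Γ_s| = 0.663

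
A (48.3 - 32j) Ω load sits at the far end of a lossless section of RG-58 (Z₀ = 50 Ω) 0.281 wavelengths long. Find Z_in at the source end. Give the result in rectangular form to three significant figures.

Z_in ≈ 44.4 + j30.2 Ω

βl = 2π × 0.281 = 101°
tan(βl) = tan(101°) = -5.07
Z_in = Z_0·(Z_L + jZ_0·tanβl)/(Z_0 + jZ_L·tanβl)
     = 50·(48.3 − j285)/(-112 − j245)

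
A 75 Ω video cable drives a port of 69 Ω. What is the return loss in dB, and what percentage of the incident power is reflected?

Γ = (69 − 75)/(69 + 75) = -0.0417
RL = −20·log₁₀(0.0417) = 27.6 dB
P_refl/P_inc = |Γ|² = 0.00174

RL ≈ 27.6 dB; 0.174% of incident power reflected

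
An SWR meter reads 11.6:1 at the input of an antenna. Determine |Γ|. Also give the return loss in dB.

|Γ| = (S − 1)/(S + 1) = (11.6 − 1)/(11.6 + 1) = 10.6/12.6
RL = −20·log₁₀|Γ| = −20·log₁₀(0.841)

|Γ| ≈ 0.841; return loss ≈ 1.5 dB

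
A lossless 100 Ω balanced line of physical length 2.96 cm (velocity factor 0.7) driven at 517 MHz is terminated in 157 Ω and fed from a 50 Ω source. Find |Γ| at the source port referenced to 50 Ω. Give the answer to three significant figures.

λ = v/f = 0.7·c / 517 MHz = 0.406 m
βl = 2π·l/λ = 2π × 0.0729 = 26.2°
tan(βl) = 0.493
Z_in = Z_0·(Z_L + jZ_0·tanβl)/(Z_0 + jZ_L·tanβl) = 122 − j45.2 Ω
Γ_s = (Z_in − Z_s)/(Z_in + Z_s) = (72.1 − j45.2)/(172 − j45.2), |Γ_s| = 0.478

|Γ| ≈ 0.478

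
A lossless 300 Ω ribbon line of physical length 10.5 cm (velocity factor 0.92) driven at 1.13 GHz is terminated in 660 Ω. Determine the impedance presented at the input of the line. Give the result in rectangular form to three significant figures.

Z_in ≈ 389 + j262 Ω

λ = v/f = 0.92·c / 1.13 GHz = 0.244 m
βl = 2π·l/λ = 2π × 0.43 = 155°
tan(βl) = tan(155°) = -0.471
Z_in = Z_0·(Z_L + jZ_0·tanβl)/(Z_0 + jZ_L·tanβl)
     = 300·(660 − j141)/(300 − j311)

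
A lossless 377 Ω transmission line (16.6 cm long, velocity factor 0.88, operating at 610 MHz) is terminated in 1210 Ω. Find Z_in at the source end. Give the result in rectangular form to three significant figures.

λ = v/f = 0.88·c / 610 MHz = 0.433 m
βl = 2π·l/λ = 2π × 0.384 = 138°
tan(βl) = tan(138°) = -0.898
Z_in = Z_0·(Z_L + jZ_0·tanβl)/(Z_0 + jZ_L·tanβl)
     = 377·(1210 − j338)/(377 − j1090)

Z_in ≈ 235 + j338 Ω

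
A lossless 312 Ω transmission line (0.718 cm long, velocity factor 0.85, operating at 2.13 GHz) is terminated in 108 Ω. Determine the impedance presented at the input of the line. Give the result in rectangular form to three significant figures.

λ = v/f = 0.85·c / 2.13 GHz = 0.12 m
βl = 2π·l/λ = 2π × 0.06 = 21.6°
tan(βl) = tan(21.6°) = 0.396
Z_in = Z_0·(Z_L + jZ_0·tanβl)/(Z_0 + jZ_L·tanβl)
     = 312·(108 + j123)/(312 + j42.7)

Z_in ≈ 123 + j107 Ω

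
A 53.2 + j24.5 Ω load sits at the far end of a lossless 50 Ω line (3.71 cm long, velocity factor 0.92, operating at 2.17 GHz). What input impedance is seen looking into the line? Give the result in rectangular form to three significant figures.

Z_in ≈ 33.4 − j10.4 Ω

λ = v/f = 0.92·c / 2.17 GHz = 0.127 m
βl = 2π·l/λ = 2π × 0.292 = 105°
tan(βl) = tan(105°) = -3.73
Z_in = Z_0·(Z_L + jZ_0·tanβl)/(Z_0 + jZ_L·tanβl)
     = 50·(53.2 − j162)/(141 − j198)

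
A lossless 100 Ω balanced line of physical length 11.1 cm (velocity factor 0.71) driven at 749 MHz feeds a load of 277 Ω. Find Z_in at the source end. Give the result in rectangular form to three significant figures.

λ = v/f = 0.71·c / 749 MHz = 0.284 m
βl = 2π·l/λ = 2π × 0.39 = 141°
tan(βl) = tan(141°) = -0.824
Z_in = Z_0·(Z_L + jZ_0·tanβl)/(Z_0 + jZ_L·tanβl)
     = 100·(277 − j82.4)/(100 − j228)

Z_in ≈ 74.9 + j88.6 Ω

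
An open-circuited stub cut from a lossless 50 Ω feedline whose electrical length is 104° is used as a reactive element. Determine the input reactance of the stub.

tan(βl) = -4.01
For an open-circuited stub, Z_in = −jZ_0·cot(βl) = −jZ_0/tan(βl)

X_in ≈ 12.5 Ω (inductive)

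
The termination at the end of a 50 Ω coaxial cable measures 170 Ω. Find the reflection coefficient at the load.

Γ = 0.545

Γ = (Z_L − Z_0)/(Z_L + Z_0) = (170 − 50)/(170 + 50) = 120/220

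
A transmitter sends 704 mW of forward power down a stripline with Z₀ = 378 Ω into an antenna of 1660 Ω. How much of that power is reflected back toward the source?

P_reflected ≈ 279 mW

Γ = (1660 − 378)/(1660 + 378) = 0.629
|Γ|² = 0.396
P_refl = |Γ|²·P_inc = 279 mW, P_del = (1 − |Γ|²)·P_inc = 425 mW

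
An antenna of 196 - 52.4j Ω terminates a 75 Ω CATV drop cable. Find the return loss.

RL ≈ 6.42 dB

Γ = (121 − j52.4)/(271 − j52.4), |Γ| = 0.478
RL = −20·log₁₀|Γ| = −20·log₁₀(0.478)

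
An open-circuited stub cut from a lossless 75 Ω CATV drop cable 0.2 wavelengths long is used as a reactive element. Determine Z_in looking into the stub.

Z_in ≈ −j24.4 Ω

βl = 2π × 0.2 = 72°
tan(βl) = 3.08
For an open-circuited stub, Z_in = −jZ_0·cot(βl) = −jZ_0/tan(βl)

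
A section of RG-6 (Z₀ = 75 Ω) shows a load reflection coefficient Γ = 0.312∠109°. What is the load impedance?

Z_L = Z_0·(1 + Γ)/(1 − Γ) = 75·(0.898 + j0.295)/(1.1 − j0.295)

Z_L ≈ 52.1 + j34 Ω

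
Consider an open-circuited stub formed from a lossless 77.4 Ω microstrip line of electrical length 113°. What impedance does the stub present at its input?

tan(βl) = -2.36
For an open-circuited stub, Z_in = −jZ_0·cot(βl) = −jZ_0/tan(βl)

Z_in ≈ +j32.9 Ω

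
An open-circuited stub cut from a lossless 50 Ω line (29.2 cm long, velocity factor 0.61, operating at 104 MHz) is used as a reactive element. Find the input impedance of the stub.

Z_in ≈ −j29.2 Ω

λ = v/f = 0.61·c / 104 MHz = 1.76 m
βl = 2π·l/λ = 2π × 0.166 = 59.7°
tan(βl) = 1.71
For an open-circuited stub, Z_in = −jZ_0·cot(βl) = −jZ_0/tan(βl)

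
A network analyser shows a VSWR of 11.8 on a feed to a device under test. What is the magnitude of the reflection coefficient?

|Γ| ≈ 0.844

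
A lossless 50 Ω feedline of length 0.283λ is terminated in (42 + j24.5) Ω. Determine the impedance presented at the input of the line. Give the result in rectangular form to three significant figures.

βl = 2π × 0.283 = 102°
tan(βl) = tan(102°) = -4.75
Z_in = Z_0·(Z_L + jZ_0·tanβl)/(Z_0 + jZ_L·tanβl)
     = 50·(42 − j213)/(166 − j200)

Z_in ≈ 36.7 − j20.1 Ω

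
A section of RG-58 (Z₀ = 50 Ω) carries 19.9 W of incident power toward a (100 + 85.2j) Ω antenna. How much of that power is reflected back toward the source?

P_reflected ≈ 6.53 W

|Γ| = |(50 + j85.2)/(150 + j85.2)| = 0.573
|Γ|² = 0.328
P_refl = |Γ|²·P_inc = 6.53 W, P_del = (1 − |Γ|²)·P_inc = 13.4 W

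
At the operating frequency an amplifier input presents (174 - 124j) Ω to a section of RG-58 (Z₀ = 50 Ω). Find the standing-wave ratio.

VSWR ≈ 5.35

Γ = (Z_L − Z_0)/(Z_L + Z_0) = (124 − j124)/(224 − j124)
|Γ| = 175/256 = 0.685
VSWR = (1 + |Γ|)/(1 − |Γ|) = 1.68/0.315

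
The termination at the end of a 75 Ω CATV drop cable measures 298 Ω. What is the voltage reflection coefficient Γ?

Γ = 0.598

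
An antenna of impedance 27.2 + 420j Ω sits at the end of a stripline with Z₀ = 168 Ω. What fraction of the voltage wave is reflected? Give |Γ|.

|Γ| ≈ 0.956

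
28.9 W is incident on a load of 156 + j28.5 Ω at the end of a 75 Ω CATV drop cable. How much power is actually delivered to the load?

P_delivered ≈ 25 W

|Γ| = |(81 + j28.5)/(231 + j28.5)| = 0.369
|Γ|² = 0.136
P_refl = |Γ|²·P_inc = 3.93 W, P_del = (1 − |Γ|²)·P_inc = 25 W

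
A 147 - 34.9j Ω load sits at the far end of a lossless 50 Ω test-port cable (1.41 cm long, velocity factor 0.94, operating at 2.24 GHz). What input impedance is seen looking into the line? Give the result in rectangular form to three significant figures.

Z_in ≈ 28.9 − j40.5 Ω

λ = v/f = 0.94·c / 2.24 GHz = 0.126 m
βl = 2π·l/λ = 2π × 0.112 = 40.3°
tan(βl) = tan(40.3°) = 0.849
Z_in = Z_0·(Z_L + jZ_0·tanβl)/(Z_0 + jZ_L·tanβl)
     = 50·(147 + j7.53)/(79.6 + j125)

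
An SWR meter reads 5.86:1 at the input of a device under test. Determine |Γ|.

|Γ| = (S − 1)/(S + 1) = (5.86 − 1)/(5.86 + 1) = 4.86/6.86

|Γ| ≈ 0.708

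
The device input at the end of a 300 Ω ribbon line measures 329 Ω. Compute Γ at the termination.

Γ = 0.0461

Γ = (Z_L − Z_0)/(Z_L + Z_0) = (329 − 300)/(329 + 300) = 29/629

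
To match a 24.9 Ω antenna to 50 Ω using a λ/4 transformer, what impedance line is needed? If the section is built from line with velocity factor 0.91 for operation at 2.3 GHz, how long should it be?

Z_qwt = √(Z_0·R_L) = √(50 × 24.9) = √1245
λ = 0.91·c/f = 0.119 m, so l = λ/4 = 0.0297 m

Z_qwt ≈ 35.3 Ω; length ≈ 2.97 cm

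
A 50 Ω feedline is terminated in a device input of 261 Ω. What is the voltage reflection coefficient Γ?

Γ = (Z_L − Z_0)/(Z_L + Z_0) = (261 − 50)/(261 + 50) = 211/311

Γ = 0.678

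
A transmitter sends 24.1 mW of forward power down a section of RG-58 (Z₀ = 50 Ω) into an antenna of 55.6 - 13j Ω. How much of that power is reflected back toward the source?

P_reflected ≈ 0.427 mW

|Γ| = |(5.6 − j13)/(105.6 − j13)| = 0.133
|Γ|² = 0.0177
P_refl = |Γ|²·P_inc = 0.427 mW, P_del = (1 − |Γ|²)·P_inc = 23.7 mW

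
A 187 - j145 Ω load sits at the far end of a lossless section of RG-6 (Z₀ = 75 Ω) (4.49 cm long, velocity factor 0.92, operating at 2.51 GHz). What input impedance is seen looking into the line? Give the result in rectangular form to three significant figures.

Z_in ≈ 98.9 + j131 Ω

λ = v/f = 0.92·c / 2.51 GHz = 0.11 m
βl = 2π·l/λ = 2π × 0.408 = 147°
tan(βl) = tan(147°) = -0.649
Z_in = Z_0·(Z_L + jZ_0·tanβl)/(Z_0 + jZ_L·tanβl)
     = 75·(187 − j194)/(-19.2 − j121)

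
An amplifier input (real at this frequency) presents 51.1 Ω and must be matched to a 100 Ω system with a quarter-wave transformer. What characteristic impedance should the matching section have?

Z_qwt = √(Z_0·R_L) = √(100 × 51.1) = √5110

Z_qwt ≈ 71.5 Ω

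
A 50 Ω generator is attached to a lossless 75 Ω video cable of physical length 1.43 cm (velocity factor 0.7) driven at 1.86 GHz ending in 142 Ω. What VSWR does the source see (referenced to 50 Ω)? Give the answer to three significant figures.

λ = v/f = 0.7·c / 1.86 GHz = 0.113 m
βl = 2π·l/λ = 2π × 0.127 = 45.6°
tan(βl) = 1.02
Z_in = Z_0·(Z_L + jZ_0·tanβl)/(Z_0 + jZ_L·tanβl) = 61.2 − j41.8 Ω
Γ_s = (Z_in − Z_s)/(Z_in + Z_s) = (11.2 − j41.8)/(111 − j41.8), |Γ_s| = 0.364
VSWR = (1 + |Γ_s|)/(1 − |Γ_s|)

VSWR ≈ 2.15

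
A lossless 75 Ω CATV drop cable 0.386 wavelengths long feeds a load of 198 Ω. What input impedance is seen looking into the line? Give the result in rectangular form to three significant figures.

Z_in ≈ 55.4 + j62 Ω

βl = 2π × 0.386 = 139°
tan(βl) = tan(139°) = -0.871
Z_in = Z_0·(Z_L + jZ_0·tanβl)/(Z_0 + jZ_L·tanβl)
     = 75·(198 − j65.3)/(75 − j172)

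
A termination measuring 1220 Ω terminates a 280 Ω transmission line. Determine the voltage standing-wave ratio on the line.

VSWR ≈ 4.36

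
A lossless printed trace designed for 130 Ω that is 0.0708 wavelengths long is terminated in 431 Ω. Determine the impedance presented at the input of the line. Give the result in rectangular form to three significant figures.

βl = 2π × 0.0708 = 25.5°
tan(βl) = tan(25.5°) = 0.477
Z_in = Z_0·(Z_L + jZ_0·tanβl)/(Z_0 + jZ_L·tanβl)
     = 130·(431 + j62)/(130 + j205)

Z_in ≈ 151 − j177 Ω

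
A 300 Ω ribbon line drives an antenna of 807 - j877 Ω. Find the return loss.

RL ≈ 2.89 dB

Γ = (507 − j877)/(1107 − j877), |Γ| = 0.717
RL = −20·log₁₀|Γ| = −20·log₁₀(0.717)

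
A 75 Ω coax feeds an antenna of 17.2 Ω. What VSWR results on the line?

VSWR ≈ 4.36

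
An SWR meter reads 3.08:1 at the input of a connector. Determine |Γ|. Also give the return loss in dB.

|Γ| ≈ 0.51; return loss ≈ 5.85 dB

|Γ| = (S − 1)/(S + 1) = (3.08 − 1)/(3.08 + 1) = 2.08/4.08
RL = −20·log₁₀|Γ| = −20·log₁₀(0.51)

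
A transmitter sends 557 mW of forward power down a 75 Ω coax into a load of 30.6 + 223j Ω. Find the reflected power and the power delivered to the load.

|Γ| = |(-44.4 + j223)/(105.6 + j223)| = 0.922
|Γ|² = 0.849
P_refl = |Γ|²·P_inc = 473 mW, P_del = (1 − |Γ|²)·P_inc = 84 mW

P_reflected ≈ 473 mW; P_delivered ≈ 84 mW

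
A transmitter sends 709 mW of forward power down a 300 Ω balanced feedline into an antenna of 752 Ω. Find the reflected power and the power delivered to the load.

Γ = (752 − 300)/(752 + 300) = 0.43
|Γ|² = 0.185
P_refl = |Γ|²·P_inc = 131 mW, P_del = (1 − |Γ|²)·P_inc = 578 mW

P_reflected ≈ 131 mW; P_delivered ≈ 578 mW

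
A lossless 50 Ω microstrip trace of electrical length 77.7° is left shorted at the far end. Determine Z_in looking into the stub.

tan(βl) = 4.59
For a shorted stub, Z_in = jZ_0·tan(βl)

Z_in ≈ +j229 Ω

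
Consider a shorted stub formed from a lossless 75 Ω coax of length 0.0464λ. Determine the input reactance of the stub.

βl = 2π × 0.0464 = 16.7°
tan(βl) = 0.3
For a shorted stub, Z_in = jZ_0·tan(βl)

X_in ≈ 22.5 Ω (inductive)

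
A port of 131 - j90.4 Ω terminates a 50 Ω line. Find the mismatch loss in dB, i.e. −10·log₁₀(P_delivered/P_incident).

mismatch loss ≈ 1.94 dB

Γ = (81 − j90.4)/(181 − j90.4), |Γ| = 0.6
|Γ|² = 0.36, so P_del/P_inc = 1 − |Γ|² = 0.64
ML = −10·log₁₀(1 − |Γ|²)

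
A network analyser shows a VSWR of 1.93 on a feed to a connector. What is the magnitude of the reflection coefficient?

|Γ| = (S − 1)/(S + 1) = (1.93 − 1)/(1.93 + 1) = 0.93/2.93

|Γ| ≈ 0.317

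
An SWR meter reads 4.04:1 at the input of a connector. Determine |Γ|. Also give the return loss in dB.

|Γ| = (S − 1)/(S + 1) = (4.04 − 1)/(4.04 + 1) = 3.04/5.04
RL = −20·log₁₀|Γ| = −20·log₁₀(0.603)

|Γ| ≈ 0.603; return loss ≈ 4.39 dB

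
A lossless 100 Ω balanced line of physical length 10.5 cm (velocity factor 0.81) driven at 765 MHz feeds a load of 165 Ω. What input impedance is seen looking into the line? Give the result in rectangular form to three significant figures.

Z_in ≈ 71.2 + j31.5 Ω

λ = v/f = 0.81·c / 765 MHz = 0.318 m
βl = 2π·l/λ = 2π × 0.331 = 119°
tan(βl) = tan(119°) = -1.8
Z_in = Z_0·(Z_L + jZ_0·tanβl)/(Z_0 + jZ_L·tanβl)
     = 100·(165 − j180)/(100 − j298)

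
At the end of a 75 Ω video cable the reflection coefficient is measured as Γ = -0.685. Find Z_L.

Z_L ≈ 14 Ω

Z_L = Z_0·(1 + Γ)/(1 − Γ) = 75·(0.315)/(1.69)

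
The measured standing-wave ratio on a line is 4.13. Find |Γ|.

|Γ| = (S − 1)/(S + 1) = (4.13 − 1)/(4.13 + 1) = 3.13/5.13

|Γ| ≈ 0.61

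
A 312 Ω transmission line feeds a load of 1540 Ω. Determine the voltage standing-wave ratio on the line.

VSWR ≈ 4.94

For a purely resistive load, VSWR = R_L/Z_0 or Z_0/R_L (whichever > 1) = 1540/312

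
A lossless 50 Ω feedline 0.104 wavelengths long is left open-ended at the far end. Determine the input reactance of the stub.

βl = 2π × 0.104 = 37.4°
tan(βl) = 0.766
For an open-ended stub, Z_in = −jZ_0·cot(βl) = −jZ_0/tan(βl)

X_in ≈ -65.3 Ω (capacitive)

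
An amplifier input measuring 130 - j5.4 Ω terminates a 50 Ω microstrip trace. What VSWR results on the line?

Γ = (Z_L − Z_0)/(Z_L + Z_0) = (80 − j5.4)/(180 − j5.4)
|Γ| = 80.2/180 = 0.445
VSWR = (1 + |Γ|)/(1 − |Γ|) = 1.45/0.555

VSWR ≈ 2.61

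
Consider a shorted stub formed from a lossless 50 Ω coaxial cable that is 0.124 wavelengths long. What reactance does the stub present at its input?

βl = 2π × 0.124 = 44.6°
tan(βl) = 0.988
For a shorted stub, Z_in = jZ_0·tan(βl)

X_in ≈ 49.4 Ω (inductive)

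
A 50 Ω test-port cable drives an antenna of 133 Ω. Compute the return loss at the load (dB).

RL ≈ 6.87 dB

Γ = (133 − 50)/(133 + 50) = 0.454
RL = −20·log₁₀|Γ| = −20·log₁₀(0.454)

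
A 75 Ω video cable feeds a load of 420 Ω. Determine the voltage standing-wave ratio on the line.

For a purely resistive load, VSWR = R_L/Z_0 or Z_0/R_L (whichever > 1) = 420/75

VSWR ≈ 5.6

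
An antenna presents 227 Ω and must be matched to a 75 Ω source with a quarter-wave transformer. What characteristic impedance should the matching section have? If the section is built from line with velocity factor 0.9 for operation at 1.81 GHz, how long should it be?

Z_qwt ≈ 130 Ω; length ≈ 3.73 cm

Z_qwt = √(Z_0·R_L) = √(75 × 227) = √17020
λ = 0.9·c/f = 0.149 m, so l = λ/4 = 0.0373 m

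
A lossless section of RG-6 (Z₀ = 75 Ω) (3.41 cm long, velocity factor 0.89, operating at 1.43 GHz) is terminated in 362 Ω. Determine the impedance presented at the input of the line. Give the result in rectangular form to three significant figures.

λ = v/f = 0.89·c / 1.43 GHz = 0.187 m
βl = 2π·l/λ = 2π × 0.183 = 65.7°
tan(βl) = tan(65.7°) = 2.22
Z_in = Z_0·(Z_L + jZ_0·tanβl)/(Z_0 + jZ_L·tanβl)
     = 75·(362 + j166)/(75 + j804)

Z_in ≈ 18.5 − j32.1 Ω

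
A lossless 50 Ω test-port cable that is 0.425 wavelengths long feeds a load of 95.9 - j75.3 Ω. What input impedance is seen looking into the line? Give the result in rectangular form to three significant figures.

Z_in ≈ 120 + j69.6 Ω

βl = 2π × 0.425 = 153°
tan(βl) = tan(153°) = -0.51
Z_in = Z_0·(Z_L + jZ_0·tanβl)/(Z_0 + jZ_L·tanβl)
     = 50·(95.9 − j101)/(11.6 − j48.9)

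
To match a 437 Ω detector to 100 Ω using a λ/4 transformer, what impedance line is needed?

Z_qwt = √(Z_0·R_L) = √(100 × 437) = √43700

Z_qwt ≈ 209 Ω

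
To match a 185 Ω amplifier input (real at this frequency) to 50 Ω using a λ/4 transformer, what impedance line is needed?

Z_qwt = √(Z_0·R_L) = √(50 × 185) = √9250

Z_qwt ≈ 96.2 Ω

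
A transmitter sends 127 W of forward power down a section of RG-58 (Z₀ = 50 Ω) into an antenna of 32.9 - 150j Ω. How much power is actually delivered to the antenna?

|Γ| = |(-17.1 − j150)/(82.9 − j150)| = 0.881
|Γ|² = 0.776
P_refl = |Γ|²·P_inc = 98.5 W, P_del = (1 − |Γ|²)·P_inc = 28.5 W

P_delivered ≈ 28.5 W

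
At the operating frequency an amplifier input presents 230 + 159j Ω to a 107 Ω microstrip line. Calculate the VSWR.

Γ = (Z_L − Z_0)/(Z_L + Z_0) = (123 + j159)/(337 + j159)
|Γ| = 201/373 = 0.539
VSWR = (1 + |Γ|)/(1 − |Γ|) = 1.54/0.461

VSWR ≈ 3.34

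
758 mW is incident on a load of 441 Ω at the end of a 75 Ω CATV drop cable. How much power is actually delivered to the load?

Γ = (441 − 75)/(441 + 75) = 0.709
|Γ|² = 0.503
P_refl = |Γ|²·P_inc = 381 mW, P_del = (1 − |Γ|²)·P_inc = 377 mW

P_delivered ≈ 377 mW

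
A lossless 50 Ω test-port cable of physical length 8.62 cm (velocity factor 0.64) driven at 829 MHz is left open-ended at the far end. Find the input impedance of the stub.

Z_in ≈ +j48.3 Ω

λ = v/f = 0.64·c / 829 MHz = 0.232 m
βl = 2π·l/λ = 2π × 0.372 = 134°
tan(βl) = -1.04
For an open-ended stub, Z_in = −jZ_0·cot(βl) = −jZ_0/tan(βl)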